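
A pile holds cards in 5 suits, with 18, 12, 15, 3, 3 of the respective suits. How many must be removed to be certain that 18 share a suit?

51

In the worst case you take as many as possible of each suit without reaching 18: 17 + 12 + 15 + 3 + 3 = 50.
The next one must give 18 of some suit, so 50 + 1 = 51.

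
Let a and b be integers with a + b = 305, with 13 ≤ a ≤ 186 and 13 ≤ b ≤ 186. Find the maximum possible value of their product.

ab = a(305 − a) is maximized when a is as near 305/2 as the bounds allow.
Taking a = 152 and b = 153 (both in [13, 186]) gives ab = 23256.

23256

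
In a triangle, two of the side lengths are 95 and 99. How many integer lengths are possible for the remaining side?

The triangle inequality gives |95 − 99| < c < 95 + 99, i.e. 4 < c < 194.
So c can be any integer from 5 to 193: 189 values.

189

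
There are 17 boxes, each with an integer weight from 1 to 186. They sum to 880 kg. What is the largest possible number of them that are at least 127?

6

Suppose k of them are at least 127. Those contribute at least 127 each and the other 17 − k at least 1 each.
So the total is at least 127k + 1(17 − k) = 17 + 126k. This must be ≤ 880, giving k ≤ 6.
k = 6 is achieved by 6 values at 127 and 11 at 1, total 773; add 107 to one value (staying below 127) to reach 880.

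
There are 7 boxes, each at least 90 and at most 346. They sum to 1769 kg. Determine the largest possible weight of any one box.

To make one box as large as possible, make the other 6 as small as possible.
The other 6 contribute at least 6 × 90 = 540, leaving at most 1769 − 540 = 1229.
But each box is capped at 346, so the maximum is 346.
Achievable: one at 346 and the other 6 totalling 1423, which fits since 6 × 90 ≤ 1423 ≤ 6 × 346.

346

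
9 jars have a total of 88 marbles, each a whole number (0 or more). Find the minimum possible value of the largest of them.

The 9 values sum to 88, so their maximum is at least ⌈88/9⌉ = 10.
Achievable: 7 of them at 10 and 2 at 9 total 88.

10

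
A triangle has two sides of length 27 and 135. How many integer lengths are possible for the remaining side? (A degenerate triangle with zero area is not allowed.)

53

The triangle inequality gives |27 − 135| < c < 27 + 135, i.e. 108 < c < 162.
So c can be any integer from 109 to 161: 53 values.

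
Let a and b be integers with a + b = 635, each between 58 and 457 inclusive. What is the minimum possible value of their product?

Since a + b is fixed, pushing one of them to its bound minimizes the product.
The extreme feasible split is a = 178, b = 457, giving ab = 81346.

81346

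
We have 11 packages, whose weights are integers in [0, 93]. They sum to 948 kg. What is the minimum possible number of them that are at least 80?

Suppose at most 11 − j of them reach 80; then j values are ≤ 79 and the rest ≤ 93.
The total is then ≤ 79·j + 93·(11 − j) = 1023 − 14j. For this to be ≥ 948 we need j ≤ 5, so at least 11 − 5 = 6 must reach 80.
Exactly 6 works: 6 values at 93 and 5 at 79 total 953; lower one of the high values by 5 (still ≥ 80) to hit 948.

6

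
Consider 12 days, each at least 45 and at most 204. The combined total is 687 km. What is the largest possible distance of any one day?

Maximizing one value means minimizing the remaining 11.
The other 11 contribute at least 11 × 45 = 495, leaving at most 687 − 495 = 192.
Since 192 ≤ 204, this is achievable: one at 192 and 11 at 45.

192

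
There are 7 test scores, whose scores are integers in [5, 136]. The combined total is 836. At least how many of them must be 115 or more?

Each value short of 115 is at most 114, costing at least 136 − 114 = 22 against the maximum total of 952.
We can afford to lose at most 952 − 836 = 116, so at most ⌊116/22⌋ = 5 fall short, and at least 2 are ≥ 115.
Exactly 2 works: 2 values at 136 and 5 at 114 total 842; lower one of the high values by 6 (still ≥ 115) to hit 836.

2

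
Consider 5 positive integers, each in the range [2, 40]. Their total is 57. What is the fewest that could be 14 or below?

2

If only k of them are at most 14, the other 5 − k are at least 15, so the total is at least (5 − k)·15 + k·2.
This is ≤ 57, so (5 − k)·15 + 2k ≤ 57, which gives k ≥ 2.
Exactly 2 works: 2 values at 2 and 3 at 15 total 49; raise one of the low values by 8 (still ≤ 14) to hit 57.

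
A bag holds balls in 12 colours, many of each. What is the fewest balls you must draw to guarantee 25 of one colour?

289

In the worst case you draw 24 of each of the 12 colours: 12 × 24 = 288.
One more forces 25 of some colour, so 288 + 1 = 289.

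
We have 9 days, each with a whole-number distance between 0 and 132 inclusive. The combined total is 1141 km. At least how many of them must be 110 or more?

7

Suppose at most 9 − j of them reach 110; then j values are ≤ 109 and the rest ≤ 132.
The total is then ≤ 109·j + 132·(9 − j) = 1188 − 23j. For this to be ≥ 1141 we need j ≤ 2, so at least 9 − 2 = 7 must reach 110.
Exactly 7 works: 7 values at 132 and 2 at 109 total 1142; lower one of the high values by 1 (still ≥ 110) to hit 1141.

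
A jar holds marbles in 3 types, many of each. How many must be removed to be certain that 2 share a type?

You could draw 1 of every type without reaching 2 of any — 3 in all.
One more forces 2 of some type, so 3 + 1 = 4.

4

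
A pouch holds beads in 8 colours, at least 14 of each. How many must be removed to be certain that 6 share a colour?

41

In the worst case you draw 5 of each of the 8 colours: 8 × 5 = 40.
One more forces 6 of some colour, so 40 + 1 = 41.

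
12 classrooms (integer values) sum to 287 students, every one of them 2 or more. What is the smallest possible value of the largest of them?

The 12 values sum to 287, so their maximum is at least ⌈287/12⌉ = 24.
Equality holds with 11 values of 24 and 1 value of 23.

24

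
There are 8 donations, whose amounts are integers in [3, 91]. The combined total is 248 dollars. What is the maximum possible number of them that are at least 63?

If k of the values are ≥ 63, the total is ≥ 63k + 3(8 − k).
Setting 63k + 3(8 − k) ≤ 248 gives 60k ≤ 224, so k ≤ 3.
k = 3 is achieved by 3 values at 63 and 5 at 3, total 204; add 44 to one value (staying below 63) to reach 248.

3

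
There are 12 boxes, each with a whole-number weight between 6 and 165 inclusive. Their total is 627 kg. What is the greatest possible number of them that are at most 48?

Suppose k of them are at most 48. Those contribute at most 48 each and the rest at most 165 each.
So the total is at most 48k + 165(12 − k) = 1980 − 117k. This must still be ≥ 627, so k ≤ 11.
k = 11 is achieved by 11 values at 48 and 1 at 165, total 693; lower one of the 165's by 66 (still > 48) to reach 627.

11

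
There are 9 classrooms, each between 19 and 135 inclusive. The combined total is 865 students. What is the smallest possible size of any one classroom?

19

To make one classroom as small as possible, make the other 8 as large as possible.
The other 8 can take up 8 × 135 = 1080 ≥ 865 − 19, so one classroom can sit at its floor of 19.
Achievable: one at 19 and the other 8 totalling 846, which fits since 8 × 19 ≤ 846 ≤ 8 × 135.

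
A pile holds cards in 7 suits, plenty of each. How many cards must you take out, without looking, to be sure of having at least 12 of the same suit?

78

You could draw 11 of every suit without reaching 12 of any — 77 in all.
One more forces 12 of some suit, so 77 + 1 = 78.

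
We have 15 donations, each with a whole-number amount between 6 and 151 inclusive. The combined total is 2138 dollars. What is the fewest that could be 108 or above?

13

If only k of them are at least 108, the other 15 − k are at most 107, so the total is at most k·151 + (15 − k)·107.
This must reach 2138, so k·151 + (15 − k)·107 ≥ 2138, giving k ≥ 13.
Exactly 13 works: 13 values at 151 and 2 at 107 total 2177; lower one of the high values by 39 (still ≥ 108) to hit 2138.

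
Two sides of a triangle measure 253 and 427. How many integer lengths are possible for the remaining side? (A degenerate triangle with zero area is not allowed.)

505

The triangle inequality gives |253 − 427| < c < 253 + 427, i.e. 174 < c < 680.
So c can be any integer from 175 to 679: 505 values.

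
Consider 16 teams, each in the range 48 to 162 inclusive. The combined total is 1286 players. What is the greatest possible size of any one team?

162

To make one team as large as possible, make the other 15 as small as possible.
The other 15 contribute at least 15 × 48 = 720, leaving at most 1286 − 720 = 566.
But each team is capped at 162, so the maximum is 162.
Achievable: one at 162 and the other 15 totalling 1124, which fits since 15 × 48 ≤ 1124 ≤ 15 × 162.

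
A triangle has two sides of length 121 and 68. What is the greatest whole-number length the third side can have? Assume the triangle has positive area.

The third side must be less than 121 + 68 = 189.
The largest integer below 189 is 188.

188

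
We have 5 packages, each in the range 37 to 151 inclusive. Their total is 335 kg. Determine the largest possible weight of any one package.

151

To make one package as large as possible, make the other 4 as small as possible.
The other 4 contribute at least 4 × 37 = 148, leaving at most 335 − 148 = 187.
But each package is capped at 151, so the maximum is 151.
Achievable: one at 151 and the other 4 totalling 184, which fits since 4 × 37 ≤ 184 ≤ 4 × 151.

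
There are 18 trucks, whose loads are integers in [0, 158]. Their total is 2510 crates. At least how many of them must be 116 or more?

11

Suppose at most 18 − j of them reach 116; then j values are ≤ 115 and the rest ≤ 158.
The total is then ≤ 115·j + 158·(18 − j) = 2844 − 43j. For this to be ≥ 2510 we need j ≤ 7, so at least 18 − 7 = 11 must reach 116.
Exactly 11 works: 11 values at 158 and 7 at 115 total 2543; lower one of the high values by 33 (still ≥ 116) to hit 2510.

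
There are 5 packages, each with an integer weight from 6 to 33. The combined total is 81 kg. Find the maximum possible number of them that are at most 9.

Each value at 9 or below falls at least 33 − 9 = 24 short of the ceiling 33.
The ceiling total is 5 × 33 = 165, and we need 81, so at most ⌊(165 − 81)/24⌋ = 3 can be that low.
k = 3 is achieved by 3 values at 9 and 2 at 33, total 93; lower one of the 33's by 12 (still > 9) to reach 81.

3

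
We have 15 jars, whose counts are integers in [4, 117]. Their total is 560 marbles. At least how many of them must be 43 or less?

3

If only k of them are at most 43, the other 15 − k are at least 44, so the total is at least (15 − k)·44 + k·4.
This is ≤ 560, so (15 − k)·44 + 4k ≤ 560, which gives k ≥ 3.
Exactly 3 works: 3 values at 4 and 12 at 44 total 540; raise one of the low values by 20 (still ≤ 43) to hit 560.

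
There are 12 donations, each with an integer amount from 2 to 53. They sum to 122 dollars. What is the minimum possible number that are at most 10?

Let j be the number exceeding 10. Then the total is ≥ 11·j + 2·(12 − j) = 24 + 9j.
So 9j ≤ 98 and j ≤ 10; hence at least 12 − 10 = 2 are ≤ 10.
Exactly 2 works: 2 values at 2 and 10 at 11 total 114; raise one of the low values by 8 (still ≤ 10) to hit 122.

2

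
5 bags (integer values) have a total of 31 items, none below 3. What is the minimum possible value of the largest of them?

7

The 5 values sum to 31, so their maximum is at least ⌈31/5⌉ = 7.
Equality holds with 1 value of 7 and 4 values of 6.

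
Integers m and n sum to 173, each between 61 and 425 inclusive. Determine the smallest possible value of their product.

6832

For a fixed sum, mn is smallest when m and n are as far apart as possible.
The extreme feasible split is m = 61, n = 112, giving mn = 6832.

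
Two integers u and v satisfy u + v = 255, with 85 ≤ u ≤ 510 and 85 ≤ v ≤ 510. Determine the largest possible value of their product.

With u + v fixed, uv peaks when the two are closest together.
Taking u = 127 and v = 128 (both in [85, 510]) gives uv = 16256.

16256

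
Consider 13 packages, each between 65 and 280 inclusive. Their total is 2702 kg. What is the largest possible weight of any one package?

280

Maximizing one value means minimizing the remaining 12.
The other 12 contribute at least 12 × 65 = 780, leaving at most 2702 − 780 = 1922.
But each package is capped at 280, so the maximum is 280.
Achievable: one at 280 and the other 12 totalling 2422, which fits since 12 × 65 ≤ 2422 ≤ 12 × 280.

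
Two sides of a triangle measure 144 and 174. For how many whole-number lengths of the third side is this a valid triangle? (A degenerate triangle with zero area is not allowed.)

The triangle inequality gives |144 − 174| < c < 144 + 174, i.e. 30 < c < 318.
So c can be any integer from 31 to 317: 287 values.

287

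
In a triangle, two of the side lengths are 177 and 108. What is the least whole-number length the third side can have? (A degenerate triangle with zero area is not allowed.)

The third side must exceed |177 − 108| = 69.
The smallest integer above 69 is 70.

70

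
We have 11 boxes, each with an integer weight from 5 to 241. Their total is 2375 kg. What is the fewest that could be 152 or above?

8

Suppose at most 11 − j of them reach 152; then j values are ≤ 151 and the rest ≤ 241.
The total is then ≤ 151·j + 241·(11 − j) = 2651 − 90j. For this to be ≥ 2375 we need j ≤ 3, so at least 11 − 3 = 8 must reach 152.
Exactly 8 works: 8 values at 241 and 3 at 151 total 2381; lower one of the high values by 6 (still ≥ 152) to hit 2375.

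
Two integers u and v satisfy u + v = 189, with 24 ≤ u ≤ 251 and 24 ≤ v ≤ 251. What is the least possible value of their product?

3960

Since u + v is fixed, pushing one of them to its bound minimizes the product.
The extreme feasible split is u = 24, v = 165, giving uv = 3960.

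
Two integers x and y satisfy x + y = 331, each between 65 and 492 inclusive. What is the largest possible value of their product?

xy = x(331 − x) is maximized when x is as near 331/2 as the bounds allow.
Taking x = 165 and y = 166 (both in [65, 492]) gives xy = 27390.

27390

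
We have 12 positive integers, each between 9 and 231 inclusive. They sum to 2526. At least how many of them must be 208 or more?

Suppose at most 12 − j of them reach 208; then j values are ≤ 207 and the rest ≤ 231.
The total is then ≤ 207·j + 231·(12 − j) = 2772 − 24j. For this to be ≥ 2526 we need j ≤ 10, so at least 12 − 10 = 2 must reach 208.
Exactly 2 works: 2 values at 231 and 10 at 207 total 2532; lower one of the high values by 6 (still ≥ 208) to hit 2526.

2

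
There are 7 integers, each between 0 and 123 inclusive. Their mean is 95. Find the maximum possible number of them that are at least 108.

6

The total is 7 × 95 = 665.
With k values at 108 or above and the rest at least 0, the sum is at least 0 + 108k.
Since the sum is 665, we need 108k ≤ 665, i.e. k ≤ 6.
k = 6 is achieved by 6 values at 108 and 1 at 0, total 648; add 17 to one value (staying below 108) to reach 665.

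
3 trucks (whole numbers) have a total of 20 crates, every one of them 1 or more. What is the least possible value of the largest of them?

The 3 values sum to 20, so their maximum is at least ⌈20/3⌉ = 7.
Achievable: 2 of them at 7 and 1 at 6 total 20.

7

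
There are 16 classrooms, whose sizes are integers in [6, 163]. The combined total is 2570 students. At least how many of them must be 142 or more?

15

If only k of them are at least 142, the other 16 − k are at most 141, so the total is at most k·163 + (16 − k)·141.
This must reach 2570, so k·163 + (16 − k)·141 ≥ 2570, giving k ≥ 15.
Exactly 15 works: 15 values at 163 and 1 at 141 total 2586; lower one of the high values by 16 (still ≥ 142) to hit 2570.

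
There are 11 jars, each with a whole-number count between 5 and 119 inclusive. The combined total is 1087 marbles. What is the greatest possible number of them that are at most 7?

Suppose k of them are at most 7. Those contribute at most 7 each and the rest at most 119 each.
So the total is at most 7k + 119(11 − k) = 1309 − 112k. This must still be ≥ 1087, so k ≤ 1.
k = 1 is achieved by 1 value at 7 and 10 at 119, total 1197; lower one of the 119's by 110 (still > 7) to reach 1087.

1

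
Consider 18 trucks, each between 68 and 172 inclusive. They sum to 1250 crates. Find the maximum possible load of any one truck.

Maximizing one value means minimizing the remaining 17.
The other 17 contribute at least 17 × 68 = 1156, leaving at most 1250 − 1156 = 94.
Since 94 ≤ 172, this is achievable: one at 94 and 17 at 68.

94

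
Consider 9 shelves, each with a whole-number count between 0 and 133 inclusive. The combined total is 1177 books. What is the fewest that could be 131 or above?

If only k of them are at least 131, the other 9 − k are at most 130, so the total is at most k·133 + (9 − k)·130.
This must reach 1177, so k·133 + (9 − k)·130 ≥ 1177, giving k ≥ 3.
Exactly 3 works: 3 values at 133 and 6 at 130 total 1179; lower one of the high values by 2 (still ≥ 131) to hit 1177.

3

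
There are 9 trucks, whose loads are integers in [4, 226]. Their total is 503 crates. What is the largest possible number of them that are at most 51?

8

Suppose k of them are at most 51. Those contribute at most 51 each and the rest at most 226 each.
So the total is at most 51k + 226(9 − k) = 2034 − 175k. This must still be ≥ 503, so k ≤ 8.
k = 8 is achieved by 8 values at 51 and 1 at 226, total 634; lower one of the 226's by 131 (still > 51) to reach 503.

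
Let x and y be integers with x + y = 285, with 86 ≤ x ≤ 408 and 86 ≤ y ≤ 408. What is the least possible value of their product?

17114

For a fixed sum, xy is smallest when x and y are as far apart as possible.
At the endpoint x = 86, y = 285 − 86 = 199, so xy = 86 × 199 = 17114.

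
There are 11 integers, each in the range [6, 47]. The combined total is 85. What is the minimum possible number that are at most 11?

Each value above 11 is at least 12, contributing at least 12 − 6 = 6 above the floor 6.
The sum exceeds the floor total 66 by 19, so at most ⌊19/6⌋ = 3 exceed 11, and at least 8 are ≤ 11.
Exactly 8 works: 8 values at 6 and 3 at 12 total 84; raise one of the low values by 1 (still ≤ 11) to hit 85.

8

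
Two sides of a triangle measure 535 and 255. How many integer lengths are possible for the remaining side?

The triangle inequality gives |535 − 255| < c < 535 + 255, i.e. 280 < c < 790.
So c can be any integer from 281 to 789: 509 values.

509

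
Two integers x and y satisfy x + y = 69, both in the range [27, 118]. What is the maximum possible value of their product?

1190

With x + y fixed, xy peaks when the two are closest together.
Taking x = 34 and y = 35 (both in [27, 118]) gives xy = 1190.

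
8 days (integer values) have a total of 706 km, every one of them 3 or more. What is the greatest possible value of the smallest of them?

If every one of the 8 were at least 89, the total would be at least 8 × 89 = 712 > 706.
Taking 6 copies of 88 and 2 copies of 89 gives exactly 706, so 88 is attained.

88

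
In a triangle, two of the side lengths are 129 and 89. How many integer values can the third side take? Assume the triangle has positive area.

The triangle inequality gives |129 − 89| < c < 129 + 89, i.e. 40 < c < 218.
So c can be any integer from 41 to 217: 177 values.

177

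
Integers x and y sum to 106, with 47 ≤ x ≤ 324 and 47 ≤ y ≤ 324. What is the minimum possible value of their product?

For a fixed sum, xy is smallest when x and y are as far apart as possible.
The extreme feasible split is x = 47, y = 59, giving xy = 2773.

2773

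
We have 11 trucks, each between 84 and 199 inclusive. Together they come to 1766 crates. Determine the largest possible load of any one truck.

Maximizing one value means minimizing the remaining 10.
The other 10 contribute at least 10 × 84 = 840, leaving at most 1766 − 840 = 926.
But each truck is capped at 199, so the maximum is 199.
Achievable: one at 199 and the other 10 totalling 1567, which fits since 10 × 84 ≤ 1567 ≤ 10 × 199.

199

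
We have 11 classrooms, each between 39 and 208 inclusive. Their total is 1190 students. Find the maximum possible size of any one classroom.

To make one classroom as large as possible, make the other 10 as small as possible.
The other 10 contribute at least 10 × 39 = 390, leaving at most 1190 − 390 = 800.
But each classroom is capped at 208, so the maximum is 208.
Achievable: one at 208 and the other 10 totalling 982, which fits since 10 × 39 ≤ 982 ≤ 10 × 208.

208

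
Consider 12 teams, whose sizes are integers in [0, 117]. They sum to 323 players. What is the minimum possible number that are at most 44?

5

Let j be the number exceeding 44. Then the total is ≥ 45·j + 0·(12 − j) = 0 + 45j.
So 45j ≤ 323 and j ≤ 7; hence at least 12 − 7 = 5 are ≤ 44.
Exactly 5 works: 5 values at 0 and 7 at 45 total 315; raise one of the low values by 8 (still ≤ 44) to hit 323.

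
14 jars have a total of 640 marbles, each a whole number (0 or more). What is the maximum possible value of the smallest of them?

45

The 14 values sum to 640, so their minimum is at most ⌊640/14⌋ = 45.
Equality holds with 4 values of 45 and 10 values of 46.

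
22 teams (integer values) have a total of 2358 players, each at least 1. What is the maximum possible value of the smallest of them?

107

The 22 values sum to 2358, so their minimum is at most ⌊2358/22⌋ = 107.
Taking 18 copies of 107 and 4 copies of 108 gives exactly 2358, so 107 is attained.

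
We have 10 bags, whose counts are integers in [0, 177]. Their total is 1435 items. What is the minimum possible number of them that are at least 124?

4

Suppose at most 10 − j of them reach 124; then j values are ≤ 123 and the rest ≤ 177.
The total is then ≤ 123·j + 177·(10 − j) = 1770 − 54j. For this to be ≥ 1435 we need j ≤ 6, so at least 10 − 6 = 4 must reach 124.
Exactly 4 works: 4 values at 177 and 6 at 123 total 1446; lower one of the high values by 11 (still ≥ 124) to hit 1435.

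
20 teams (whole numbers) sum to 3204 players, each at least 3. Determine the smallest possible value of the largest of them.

Some value must be at least ⌈3204/20⌉ = 161, since 20 × 160 = 3200 < 3204.
Taking 16 copies of 160 and 4 copies of 161 gives exactly 3204, so 161 is attained.

161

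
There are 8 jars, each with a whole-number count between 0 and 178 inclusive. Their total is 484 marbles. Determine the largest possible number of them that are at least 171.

2

If k of the values are ≥ 171, the total is ≥ 171k + 0(8 − k).
Setting 171k + 0(8 − k) ≤ 484 gives 171k ≤ 484, so k ≤ 2.
k = 2 is achieved by 2 values at 171 and 6 at 0, total 342; add 142 to one value (staying below 171) to reach 484.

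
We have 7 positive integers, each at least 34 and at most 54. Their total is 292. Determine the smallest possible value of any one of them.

To make one integer as small as possible, make the other 6 as large as possible.
The other 6 can take up 6 × 54 = 324 ≥ 292 − 34, so one integer can sit at its floor of 34.
Achievable: one at 34 and the other 6 totalling 258, which fits since 6 × 34 ≤ 258 ≤ 6 × 54.

34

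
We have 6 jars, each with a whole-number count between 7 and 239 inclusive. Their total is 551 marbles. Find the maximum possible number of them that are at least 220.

With k values at 220 or above and the rest at least 7, the sum is at least 42 + 213k.
Since the sum is 551, we need 213k ≤ 509, i.e. k ≤ 2.
k = 2 is achieved by 2 values at 220 and 4 at 7, total 468; add 83 to one value (staying below 220) to reach 551.

2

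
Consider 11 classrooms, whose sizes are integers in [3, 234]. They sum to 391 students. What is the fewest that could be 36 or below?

1

Let j be the number exceeding 36. Then the total is ≥ 37·j + 3·(11 − j) = 33 + 34j.
So 34j ≤ 358 and j ≤ 10; hence at least 11 − 10 = 1 are ≤ 36.
Exactly 1 works: 1 value at 3 and 10 at 37 total 373; raise one of the low values by 18 (still ≤ 36) to hit 391.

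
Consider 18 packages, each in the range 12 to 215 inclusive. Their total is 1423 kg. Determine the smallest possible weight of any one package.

Minimizing one value means maximizing the remaining 17.
The other 17 can take up 17 × 215 = 3655 ≥ 1423 − 12, so one package can sit at its floor of 12.
Achievable: one at 12 and the other 17 totalling 1411, which fits since 17 × 12 ≤ 1411 ≤ 17 × 215.

12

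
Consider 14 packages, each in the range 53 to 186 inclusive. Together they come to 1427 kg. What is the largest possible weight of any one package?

Maximizing one value means minimizing the remaining 13.
The other 13 contribute at least 13 × 53 = 689, leaving at most 1427 − 689 = 738.
But each package is capped at 186, so the maximum is 186.
Achievable: one at 186 and the other 13 totalling 1241, which fits since 13 × 53 ≤ 1241 ≤ 13 × 186.

186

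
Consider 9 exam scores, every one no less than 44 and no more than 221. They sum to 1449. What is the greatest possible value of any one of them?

Maximizing one value means minimizing the remaining 8.
The other 8 contribute at least 8 × 44 = 352, leaving at most 1449 − 352 = 1097.
But each score is capped at 221, so the maximum is 221.
Achievable: one at 221 and the other 8 totalling 1228, which fits since 8 × 44 ≤ 1228 ≤ 8 × 221.

221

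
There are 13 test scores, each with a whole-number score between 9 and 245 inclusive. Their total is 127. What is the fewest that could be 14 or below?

12

If only k of them are at most 14, the other 13 − k are at least 15, so the total is at least (13 − k)·15 + k·9.
This is ≤ 127, so (13 − k)·15 + 9k ≤ 127, which gives k ≥ 12.
Exactly 12 works: 12 values at 9 and 1 at 15 total 123; raise one of the low values by 4 (still ≤ 14) to hit 127.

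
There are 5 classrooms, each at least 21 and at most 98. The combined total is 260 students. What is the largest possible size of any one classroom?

To make one classroom as large as possible, make the other 4 as small as possible.
The other 4 contribute at least 4 × 21 = 84, leaving at most 260 − 84 = 176.
But each classroom is capped at 98, so the maximum is 98.
Achievable: one at 98 and the other 4 totalling 162, which fits since 4 × 21 ≤ 162 ≤ 4 × 98.

98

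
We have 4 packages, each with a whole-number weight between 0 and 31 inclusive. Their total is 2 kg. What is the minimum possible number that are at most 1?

Let j be the number exceeding 1. Then the total is ≥ 2·j + 0·(4 − j) = 0 + 2j.
So 2j ≤ 2 and j ≤ 1; hence at least 4 − 1 = 3 are ≤ 1.
Exactly 3 works: 3 values at 0 and 1 at 2 total 2.

3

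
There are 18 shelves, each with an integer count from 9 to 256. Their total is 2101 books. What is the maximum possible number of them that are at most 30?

11

Suppose k of them are at most 30. Those contribute at most 30 each and the rest at most 256 each.
So the total is at most 30k + 256(18 − k) = 4608 − 226k. This must still be ≥ 2101, so k ≤ 11.
k = 11 is achieved by 11 values at 30 and 7 at 256, total 2122; lower one of the 256's by 21 (still > 30) to reach 2101.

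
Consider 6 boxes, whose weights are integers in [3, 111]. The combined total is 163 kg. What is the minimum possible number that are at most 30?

1

Let j be the number exceeding 30. Then the total is ≥ 31·j + 3·(6 − j) = 18 + 28j.
So 28j ≤ 145 and j ≤ 5; hence at least 6 − 5 = 1 are ≤ 30.
Exactly 1 works: 1 value at 3 and 5 at 31 total 158; raise one of the low values by 5 (still ≤ 30) to hit 163.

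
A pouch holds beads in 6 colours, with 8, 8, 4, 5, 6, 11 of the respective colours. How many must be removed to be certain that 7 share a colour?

34

In the worst case you take as many as possible of each colour without reaching 7: 6 + 6 + 4 + 5 + 6 + 6 = 33.
The next one must give 7 of some colour, so 33 + 1 = 34.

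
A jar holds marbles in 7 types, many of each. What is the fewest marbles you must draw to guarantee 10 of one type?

You could draw 9 of every type without reaching 10 of any — 63 in all.
One more forces 10 of some type, so 63 + 1 = 64.

64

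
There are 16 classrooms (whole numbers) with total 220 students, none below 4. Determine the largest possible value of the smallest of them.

13

If every one of the 16 were at least 14, the total would be at least 16 × 14 = 224 > 220.
Taking 4 copies of 13 and 12 copies of 14 gives exactly 220, so 13 is attained.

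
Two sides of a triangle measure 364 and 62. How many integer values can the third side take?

The triangle inequality gives |364 − 62| < c < 364 + 62, i.e. 302 < c < 426.
So c can be any integer from 303 to 425: 123 values.

123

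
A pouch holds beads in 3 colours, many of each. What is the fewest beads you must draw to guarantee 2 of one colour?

In the worst case you draw 1 of each of the 3 colours: 3 × 1 = 3.
One more forces 2 of some colour, so 3 + 1 = 4.

4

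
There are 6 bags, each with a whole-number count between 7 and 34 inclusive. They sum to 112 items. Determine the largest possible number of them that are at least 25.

Suppose k of them are at least 25. Those contribute at least 25 each and the other 6 − k at least 7 each.
So the total is at least 25k + 7(6 − k) = 42 + 18k. This must be ≤ 112, giving k ≤ 3.
k = 3 is achieved by 3 values at 25 and 3 at 7, total 96; add 16 to one value (staying below 25) to reach 112.

3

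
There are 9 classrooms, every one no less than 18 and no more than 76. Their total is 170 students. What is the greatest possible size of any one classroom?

26

To make one classroom as large as possible, make the other 8 as small as possible.
The other 8 contribute at least 8 × 18 = 144, leaving at most 170 − 144 = 26.
Since 26 ≤ 76, this is achievable: one at 26 and 8 at 18.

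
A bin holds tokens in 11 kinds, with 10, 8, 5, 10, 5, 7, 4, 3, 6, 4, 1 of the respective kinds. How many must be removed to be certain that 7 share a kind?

53

In the worst case you take as many as possible of each kind without reaching 7: 6 + 6 + 5 + 6 + 5 + 6 + 4 + 3 + 6 + 4 + 1 = 52.
The next one must give 7 of some kind, so 52 + 1 = 53.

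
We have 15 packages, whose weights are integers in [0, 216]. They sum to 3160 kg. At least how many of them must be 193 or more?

12

Each value short of 193 is at most 192, costing at least 216 − 192 = 24 against the maximum total of 3240.
We can afford to lose at most 3240 − 3160 = 80, so at most ⌊80/24⌋ = 3 fall short, and at least 12 are ≥ 193.
Exactly 12 works: 12 values at 216 and 3 at 192 total 3168; lower one of the high values by 8 (still ≥ 193) to hit 3160.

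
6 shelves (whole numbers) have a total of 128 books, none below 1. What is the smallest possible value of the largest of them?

22

If every one of the 6 were at most 21, the total would be at most 6 × 21 = 126 < 128.
Taking 4 copies of 21 and 2 copies of 22 gives exactly 128, so 22 is attained.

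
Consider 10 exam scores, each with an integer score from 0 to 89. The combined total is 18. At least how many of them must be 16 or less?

If only k of them are at most 16, the other 10 − k are at least 17, so the total is at least (10 − k)·17 + k·0.
This is ≤ 18, so (10 − k)·17 + 0k ≤ 18, which gives k ≥ 9.
Exactly 9 works: 9 values at 0 and 1 at 17 total 17; raise one of the low values by 1 (still ≤ 16) to hit 18.

9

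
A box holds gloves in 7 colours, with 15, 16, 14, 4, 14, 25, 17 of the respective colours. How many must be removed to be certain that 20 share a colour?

In the worst case you take as many as possible of each colour without reaching 20: 15 + 16 + 14 + 4 + 14 + 19 + 17 = 99.
The next one must give 20 of some colour, so 99 + 1 = 100.

100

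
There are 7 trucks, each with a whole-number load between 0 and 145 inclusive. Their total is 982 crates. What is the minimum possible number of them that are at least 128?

Each value short of 128 is at most 127, costing at least 145 − 127 = 18 against the maximum total of 1015.
We can afford to lose at most 1015 − 982 = 33, so at most ⌊33/18⌋ = 1 fall short, and at least 6 are ≥ 128.
Exactly 6 works: 6 values at 145 and 1 at 127 total 997; lower one of the high values by 15 (still ≥ 128) to hit 982.

6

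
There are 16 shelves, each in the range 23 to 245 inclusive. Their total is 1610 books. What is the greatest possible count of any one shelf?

Maximizing one value means minimizing the remaining 15.
The other 15 contribute at least 15 × 23 = 345, leaving at most 1610 − 345 = 1265.
But each shelf is capped at 245, so the maximum is 245.
Achievable: one at 245 and the other 15 totalling 1365, which fits since 15 × 23 ≤ 1365 ≤ 15 × 245.

245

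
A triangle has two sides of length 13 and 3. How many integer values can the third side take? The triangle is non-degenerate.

5

The triangle inequality gives |13 − 3| < c < 13 + 3, i.e. 10 < c < 16.
So c can be any integer from 11 to 15: 5 values.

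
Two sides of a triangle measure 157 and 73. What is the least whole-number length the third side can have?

The third side must exceed |157 − 73| = 84.
The smallest integer above 84 is 85.

85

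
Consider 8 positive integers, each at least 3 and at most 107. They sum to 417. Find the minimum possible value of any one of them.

To make one integer as small as possible, make the other 7 as large as possible.
The other 7 can take up 7 × 107 = 749 ≥ 417 − 3, so one integer can sit at its floor of 3.
Achievable: one at 3 and the other 7 totalling 414, which fits since 7 × 3 ≤ 414 ≤ 7 × 107.

3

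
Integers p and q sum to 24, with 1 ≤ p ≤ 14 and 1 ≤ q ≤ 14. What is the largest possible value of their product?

For a fixed sum, the product pq is largest when p and q are as close as possible.
Taking p = 12 and q = 12 (both in [1, 14]) gives pq = 144.

144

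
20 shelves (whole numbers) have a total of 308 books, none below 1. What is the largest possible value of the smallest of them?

The 20 values sum to 308, so their minimum is at most ⌊308/20⌋ = 15.
Taking 12 copies of 15 and 8 copies of 16 gives exactly 308, so 15 is attained.

15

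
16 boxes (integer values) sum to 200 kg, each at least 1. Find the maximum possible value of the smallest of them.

The average is 200/16 < 13, so some value is ≤ 12.
Achievable: 8 of them at 12 and 8 at 13 total 200.

12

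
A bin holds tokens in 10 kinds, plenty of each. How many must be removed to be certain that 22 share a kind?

211

You could draw 21 of every kind without reaching 22 of any — 210 in all.
One more forces 22 of some kind, so 210 + 1 = 211.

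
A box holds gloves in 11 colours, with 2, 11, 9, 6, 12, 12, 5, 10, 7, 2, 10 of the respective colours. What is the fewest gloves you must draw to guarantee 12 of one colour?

85

In the worst case you take as many as possible of each colour without reaching 12: 2 + 11 + 9 + 6 + 11 + 11 + 5 + 10 + 7 + 2 + 10 = 84.
The next one must give 12 of some colour, so 84 + 1 = 85.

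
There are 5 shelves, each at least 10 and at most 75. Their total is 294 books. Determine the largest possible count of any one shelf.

75

To make one shelf as large as possible, make the other 4 as small as possible.
The other 4 contribute at least 4 × 10 = 40, leaving at most 294 − 40 = 254.
But each shelf is capped at 75, so the maximum is 75.
Achievable: one at 75 and the other 4 totalling 219, which fits since 4 × 10 ≤ 219 ≤ 4 × 75.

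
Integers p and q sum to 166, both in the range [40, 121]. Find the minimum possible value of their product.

5445

Since p + q is fixed, pushing one of them to its bound minimizes the product.
The extreme feasible split is p = 45, q = 121, giving pq = 5445.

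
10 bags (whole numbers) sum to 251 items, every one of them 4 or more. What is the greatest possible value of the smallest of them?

If every one of the 10 were at least 26, the total would be at least 10 × 26 = 260 > 251.
Taking 9 copies of 25 and 1 copy of 26 gives exactly 251, so 25 is attained.

25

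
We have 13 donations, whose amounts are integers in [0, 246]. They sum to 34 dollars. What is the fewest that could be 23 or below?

12

Let j be the number exceeding 23. Then the total is ≥ 24·j + 0·(13 − j) = 0 + 24j.
So 24j ≤ 34 and j ≤ 1; hence at least 13 − 1 = 12 are ≤ 23.
Exactly 12 works: 12 values at 0 and 1 at 24 total 24; raise one of the low values by 10 (still ≤ 23) to hit 34.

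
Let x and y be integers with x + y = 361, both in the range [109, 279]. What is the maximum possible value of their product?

With x + y fixed, xy peaks when the two are closest together.
Taking x = 180 and y = 181 (both in [109, 279]) gives xy = 32580.

32580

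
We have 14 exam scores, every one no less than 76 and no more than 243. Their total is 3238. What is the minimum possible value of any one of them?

Minimizing one value means maximizing the remaining 13.
The other 13 contribute at most 13 × 243 = 3159, leaving at least 3238 − 3159 = 79.
Since 79 ≥ 76, this is achievable: one at 79 and 13 at 243.

79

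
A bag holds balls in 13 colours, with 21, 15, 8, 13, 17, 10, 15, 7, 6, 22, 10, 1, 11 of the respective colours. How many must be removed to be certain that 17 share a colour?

145

In the worst case you take as many as possible of each colour without reaching 17: 16 + 15 + 8 + 13 + 16 + 10 + 15 + 7 + 6 + 16 + 10 + 1 + 11 = 144.
The next one must give 17 of some colour, so 144 + 1 = 145.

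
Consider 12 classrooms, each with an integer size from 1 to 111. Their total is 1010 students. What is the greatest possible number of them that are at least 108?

Suppose k of them are at least 108. Those contribute at least 108 each and the other 12 − k at least 1 each.
So the total is at least 108k + 1(12 − k) = 12 + 107k. This must be ≤ 1010, giving k ≤ 9.
k = 9 is achieved by 9 values at 108 and 3 at 1, total 975; add 35 to one value (staying below 108) to reach 1010.

9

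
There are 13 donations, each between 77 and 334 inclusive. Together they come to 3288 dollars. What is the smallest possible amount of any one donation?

Minimizing one value means maximizing the remaining 12.
The other 12 can take up 12 × 334 = 4008 ≥ 3288 − 77, so one donation can sit at its floor of 77.
Achievable: one at 77 and the other 12 totalling 3211, which fits since 12 × 77 ≤ 3211 ≤ 12 × 334.

77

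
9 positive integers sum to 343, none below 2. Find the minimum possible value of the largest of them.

39

Some value must be at least ⌈343/9⌉ = 39, since 9 × 38 = 342 < 343.
Equality holds with 1 value of 39 and 8 values of 38.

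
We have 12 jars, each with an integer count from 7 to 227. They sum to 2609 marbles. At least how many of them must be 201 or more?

8

Each value short of 201 is at most 200, costing at least 227 − 200 = 27 against the maximum total of 2724.
We can afford to lose at most 2724 − 2609 = 115, so at most ⌊115/27⌋ = 4 fall short, and at least 8 are ≥ 201.
Exactly 8 works: 8 values at 227 and 4 at 200 total 2616; lower one of the high values by 7 (still ≥ 201) to hit 2609.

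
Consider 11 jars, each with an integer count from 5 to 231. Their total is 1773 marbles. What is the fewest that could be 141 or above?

Suppose at most 11 − j of them reach 141; then j values are ≤ 140 and the rest ≤ 231.
The total is then ≤ 140·j + 231·(11 − j) = 2541 − 91j. For this to be ≥ 1773 we need j ≤ 8, so at least 11 − 8 = 3 must reach 141.
Exactly 3 works: 3 values at 231 and 8 at 140 total 1813; lower one of the high values by 40 (still ≥ 141) to hit 1773.

3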